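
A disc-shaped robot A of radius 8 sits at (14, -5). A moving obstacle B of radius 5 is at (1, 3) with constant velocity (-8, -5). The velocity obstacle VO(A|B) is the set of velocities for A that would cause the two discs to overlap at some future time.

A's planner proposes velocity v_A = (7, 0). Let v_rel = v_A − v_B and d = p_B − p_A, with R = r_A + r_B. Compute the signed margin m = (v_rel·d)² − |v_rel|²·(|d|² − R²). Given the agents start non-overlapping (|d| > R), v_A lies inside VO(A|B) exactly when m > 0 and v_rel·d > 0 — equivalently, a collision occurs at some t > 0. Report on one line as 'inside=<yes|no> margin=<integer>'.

d = (-13, 8),  |d|² = 233;  R = 8+5 = 13,  c = 233−13² = 64
v_rel = (15, 5),  |v_rel|² = 250;  v_rel·d = (15)·(-13) + (5)·(8) = -155
250·t² + 310·t + 64 = 0  ⇒  m = (-155)² − 250·64 = 8025
m = 8025 > 0,  v_rel·d = -155 < 0  ⇒  outside

inside=no margin=8025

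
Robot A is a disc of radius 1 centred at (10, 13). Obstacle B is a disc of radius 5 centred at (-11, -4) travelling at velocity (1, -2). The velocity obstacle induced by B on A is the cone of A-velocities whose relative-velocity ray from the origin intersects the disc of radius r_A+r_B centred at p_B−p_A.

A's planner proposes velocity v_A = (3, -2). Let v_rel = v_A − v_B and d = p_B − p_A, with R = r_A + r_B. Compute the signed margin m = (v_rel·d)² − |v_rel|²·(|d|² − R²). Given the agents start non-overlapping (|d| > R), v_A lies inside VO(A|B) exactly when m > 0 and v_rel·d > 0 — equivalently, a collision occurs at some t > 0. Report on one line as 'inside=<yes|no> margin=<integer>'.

d = (-21, -17),  |d|² = 730;  R = 1+5 = 6,  c = 730−6² = 694
v_rel = (2, 0),  |v_rel|² = 4;  v_rel·d = (2)·(-21) + (0)·(-17) = -42
4·t² + 84·t + 694 = 0  ⇒  m = (-42)² − 4·694 = -1012
m = -1012 < 0,  v_rel·d = -42 < 0  ⇒  outside

inside=no margin=-1012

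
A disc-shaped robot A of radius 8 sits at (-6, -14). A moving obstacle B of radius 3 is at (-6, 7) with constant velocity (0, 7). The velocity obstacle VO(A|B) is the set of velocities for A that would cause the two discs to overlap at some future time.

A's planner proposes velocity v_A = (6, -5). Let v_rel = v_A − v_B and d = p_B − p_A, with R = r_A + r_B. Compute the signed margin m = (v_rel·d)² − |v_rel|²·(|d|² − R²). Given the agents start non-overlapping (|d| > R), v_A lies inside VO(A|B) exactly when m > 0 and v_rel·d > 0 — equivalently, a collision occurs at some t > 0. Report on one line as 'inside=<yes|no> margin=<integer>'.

d = (0, 21),  |d|² = 441;  R = 8+3 = 11,  c = 441−11² = 320
v_rel = (6, -12),  |v_rel|² = 180;  v_rel·d = (6)·(0) + (-12)·(21) = -252
180·t² + 504·t + 320 = 0  ⇒  m = (-252)² − 180·320 = 5904
m = 5904 > 0,  v_rel·d = -252 < 0  ⇒  outside

inside=no margin=5904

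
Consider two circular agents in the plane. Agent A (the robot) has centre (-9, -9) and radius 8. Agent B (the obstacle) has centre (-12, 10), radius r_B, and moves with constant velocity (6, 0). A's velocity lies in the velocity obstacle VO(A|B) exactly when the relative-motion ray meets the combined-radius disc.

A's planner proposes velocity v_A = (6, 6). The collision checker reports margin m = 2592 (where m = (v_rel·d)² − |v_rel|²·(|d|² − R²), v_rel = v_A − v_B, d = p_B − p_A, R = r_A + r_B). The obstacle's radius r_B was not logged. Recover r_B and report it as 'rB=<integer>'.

m = 2592
d = (-3, 19);  v_rel = (0, 6),  |v_rel|² = 36
v_rel×d = (0)·(19) − (6)·(-3) = 18
since m = R²·36 − 18²:  R² = (324 + 2592) / 36 = 81
R = √81 = 9  ⇒  r_B = 9 − 8 = 1

rB=1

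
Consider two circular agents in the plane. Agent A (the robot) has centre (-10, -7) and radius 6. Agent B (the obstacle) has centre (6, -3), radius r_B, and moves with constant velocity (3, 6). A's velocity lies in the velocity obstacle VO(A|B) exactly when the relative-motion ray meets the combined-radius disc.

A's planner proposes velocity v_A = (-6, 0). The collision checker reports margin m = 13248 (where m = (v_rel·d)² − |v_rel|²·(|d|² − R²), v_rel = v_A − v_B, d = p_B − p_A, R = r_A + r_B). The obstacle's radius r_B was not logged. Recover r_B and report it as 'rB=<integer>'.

m = 13248
d = (16, 4);  v_rel = (-9, -6),  |v_rel|² = 117
v_rel×d = (-9)·(4) − (-6)·(16) = 60
since m = R²·117 − 60²:  R² = (3600 + 13248) / 117 = 144
R = √144 = 12  ⇒  r_B = 12 − 6 = 6

rB=6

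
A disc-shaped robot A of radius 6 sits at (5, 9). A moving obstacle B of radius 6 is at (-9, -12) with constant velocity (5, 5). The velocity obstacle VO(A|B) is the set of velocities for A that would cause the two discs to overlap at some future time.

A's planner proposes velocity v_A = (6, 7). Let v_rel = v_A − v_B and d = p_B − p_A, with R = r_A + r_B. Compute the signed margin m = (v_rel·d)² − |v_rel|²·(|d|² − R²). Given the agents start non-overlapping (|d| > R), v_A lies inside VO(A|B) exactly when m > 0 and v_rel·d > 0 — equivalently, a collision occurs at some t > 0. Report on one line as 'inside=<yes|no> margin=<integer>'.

d = (-14, -21),  |d|² = 637;  R = 6+6 = 12,  c = 637−12² = 493
v_rel = (1, 2),  |v_rel|² = 5;  v_rel·d = (1)·(-14) + (2)·(-21) = -56
5·t² + 112·t + 493 = 0  ⇒  m = (-56)² − 5·493 = 671
m = 671 > 0,  v_rel·d = -56 < 0  ⇒  outside

inside=no margin=671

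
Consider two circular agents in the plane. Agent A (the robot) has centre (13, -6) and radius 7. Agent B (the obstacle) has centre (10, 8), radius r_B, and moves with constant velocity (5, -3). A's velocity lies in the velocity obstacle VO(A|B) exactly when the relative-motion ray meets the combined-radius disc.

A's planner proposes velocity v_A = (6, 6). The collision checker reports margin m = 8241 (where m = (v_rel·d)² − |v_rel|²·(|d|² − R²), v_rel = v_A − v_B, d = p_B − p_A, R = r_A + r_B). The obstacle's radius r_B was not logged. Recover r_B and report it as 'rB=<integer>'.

m = 8241
d = (-3, 14);  v_rel = (1, 9),  |v_rel|² = 82
v_rel×d = (1)·(14) − (9)·(-3) = 41
since m = R²·82 − 41²:  R² = (1681 + 8241) / 82 = 121
R = √121 = 11  ⇒  r_B = 11 − 7 = 4

rB=4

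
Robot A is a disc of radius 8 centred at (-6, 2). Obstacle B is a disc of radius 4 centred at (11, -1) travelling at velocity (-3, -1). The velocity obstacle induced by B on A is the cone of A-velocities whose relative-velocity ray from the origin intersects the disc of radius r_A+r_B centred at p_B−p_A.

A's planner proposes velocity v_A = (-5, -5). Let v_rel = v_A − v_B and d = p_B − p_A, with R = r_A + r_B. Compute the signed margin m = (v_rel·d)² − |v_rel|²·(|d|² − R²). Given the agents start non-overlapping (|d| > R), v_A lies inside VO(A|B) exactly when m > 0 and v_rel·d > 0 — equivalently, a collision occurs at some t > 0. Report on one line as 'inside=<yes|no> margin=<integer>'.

d = (17, -3),  |d|² = 298;  R = 8+4 = 12,  c = 298−12² = 154
v_rel = (-2, -4),  |v_rel|² = 20;  v_rel·d = (-2)·(17) + (-4)·(-3) = -22
20·t² + 44·t + 154 = 0  ⇒  m = (-22)² − 20·154 = -2596
m = -2596 < 0,  v_rel·d = -22 < 0  ⇒  outside

inside=no margin=-2596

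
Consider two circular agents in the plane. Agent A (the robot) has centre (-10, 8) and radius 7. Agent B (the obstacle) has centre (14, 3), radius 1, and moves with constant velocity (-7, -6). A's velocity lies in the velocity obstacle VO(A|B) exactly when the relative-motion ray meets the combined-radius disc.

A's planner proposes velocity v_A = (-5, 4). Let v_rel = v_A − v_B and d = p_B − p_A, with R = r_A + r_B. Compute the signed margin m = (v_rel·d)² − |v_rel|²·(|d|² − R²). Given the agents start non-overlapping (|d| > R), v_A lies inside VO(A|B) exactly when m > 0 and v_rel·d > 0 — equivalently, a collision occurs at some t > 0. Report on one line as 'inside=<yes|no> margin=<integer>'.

d = (24, -5),  |d|² = 601;  R = 7+1 = 8,  c = 601−8² = 537
v_rel = (2, 10),  |v_rel|² = 104;  v_rel·d = (2)·(24) + (10)·(-5) = -2
104·t² + 4·t + 537 = 0  ⇒  m = (-2)² − 104·537 = -55844
m = -55844 < 0,  v_rel·d = -2 < 0  ⇒  outside

inside=no margin=-55844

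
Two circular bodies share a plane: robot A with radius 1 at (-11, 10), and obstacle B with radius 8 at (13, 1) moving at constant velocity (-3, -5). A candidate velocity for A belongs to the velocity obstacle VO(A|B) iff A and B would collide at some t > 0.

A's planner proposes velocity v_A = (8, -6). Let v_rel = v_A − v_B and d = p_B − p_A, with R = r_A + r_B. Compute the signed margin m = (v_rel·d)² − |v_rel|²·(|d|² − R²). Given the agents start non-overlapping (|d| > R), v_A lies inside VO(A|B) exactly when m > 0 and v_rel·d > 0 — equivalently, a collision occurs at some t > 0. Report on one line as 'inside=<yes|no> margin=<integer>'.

d = (24, -9),  |d|² = 657;  R = 1+8 = 9,  c = 657−9² = 576
v_rel = (11, -1),  |v_rel|² = 122;  v_rel·d = (11)·(24) + (-1)·(-9) = 273
122·t² − 546·t + 576 = 0  ⇒  m = 273² − 122·576 = 4257
m = 4257 > 0,  v_rel·d = 273 > 0  ⇒  inside

inside=yes margin=4257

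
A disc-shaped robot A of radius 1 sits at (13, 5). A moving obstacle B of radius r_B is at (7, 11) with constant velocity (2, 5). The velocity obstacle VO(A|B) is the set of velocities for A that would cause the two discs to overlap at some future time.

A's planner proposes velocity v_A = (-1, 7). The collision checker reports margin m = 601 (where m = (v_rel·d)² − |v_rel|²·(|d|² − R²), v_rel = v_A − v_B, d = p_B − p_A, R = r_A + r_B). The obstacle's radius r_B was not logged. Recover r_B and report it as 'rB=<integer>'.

m = 601
d = (-6, 6);  v_rel = (-3, 2),  |v_rel|² = 13
v_rel×d = (-3)·(6) − (2)·(-6) = -6
since m = R²·13 − (-6)²:  R² = (36 + 601) / 13 = 49
R = √49 = 7  ⇒  r_B = 7 − 1 = 6

rB=6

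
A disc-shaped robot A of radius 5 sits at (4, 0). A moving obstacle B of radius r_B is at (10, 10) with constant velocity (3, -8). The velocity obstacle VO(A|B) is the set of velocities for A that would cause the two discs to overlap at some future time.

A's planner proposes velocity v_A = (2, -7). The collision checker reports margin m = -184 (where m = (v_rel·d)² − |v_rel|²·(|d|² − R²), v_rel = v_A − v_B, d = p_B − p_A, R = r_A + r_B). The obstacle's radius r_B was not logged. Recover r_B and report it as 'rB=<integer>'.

m = -184
d = (6, 10);  v_rel = (-1, 1),  |v_rel|² = 2
v_rel×d = (-1)·(10) − (1)·(6) = -16
since m = R²·2 − (-16)²:  R² = (256 + -184) / 2 = 36
R = √36 = 6  ⇒  r_B = 6 − 5 = 1

rB=1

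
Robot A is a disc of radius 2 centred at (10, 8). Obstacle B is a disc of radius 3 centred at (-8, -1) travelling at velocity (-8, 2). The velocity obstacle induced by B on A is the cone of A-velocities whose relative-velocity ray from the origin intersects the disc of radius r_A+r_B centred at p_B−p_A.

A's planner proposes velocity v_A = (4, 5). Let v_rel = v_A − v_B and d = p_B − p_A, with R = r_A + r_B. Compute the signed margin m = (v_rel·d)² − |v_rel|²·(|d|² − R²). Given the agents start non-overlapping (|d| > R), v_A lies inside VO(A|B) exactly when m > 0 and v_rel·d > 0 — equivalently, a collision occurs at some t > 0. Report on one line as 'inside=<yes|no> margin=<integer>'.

d = (-18, -9),  |d|² = 405;  R = 2+3 = 5,  c = 405−5² = 380
v_rel = (12, 3),  |v_rel|² = 153;  v_rel·d = (12)·(-18) + (3)·(-9) = -243
153·t² + 486·t + 380 = 0  ⇒  m = (-243)² − 153·380 = 909
m = 909 > 0,  v_rel·d = -243 < 0  ⇒  outside

inside=no margin=909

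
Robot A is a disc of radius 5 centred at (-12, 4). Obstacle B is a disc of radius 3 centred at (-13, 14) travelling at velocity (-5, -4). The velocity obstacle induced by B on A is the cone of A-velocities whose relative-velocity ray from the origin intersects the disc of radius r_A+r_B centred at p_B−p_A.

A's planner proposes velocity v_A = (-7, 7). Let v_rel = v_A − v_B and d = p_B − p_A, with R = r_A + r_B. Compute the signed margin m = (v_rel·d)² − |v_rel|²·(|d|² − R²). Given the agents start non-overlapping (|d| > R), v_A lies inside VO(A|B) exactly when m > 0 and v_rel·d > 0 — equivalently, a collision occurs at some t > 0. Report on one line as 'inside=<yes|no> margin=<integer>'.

d = (-1, 10),  |d|² = 101;  R = 5+3 = 8,  c = 101−8² = 37
v_rel = (-2, 11),  |v_rel|² = 125;  v_rel·d = (-2)·(-1) + (11)·(10) = 112
125·t² − 224·t + 37 = 0  ⇒  m = 112² − 125·37 = 7919
m = 7919 > 0,  v_rel·d = 112 > 0  ⇒  inside

inside=yes margin=7919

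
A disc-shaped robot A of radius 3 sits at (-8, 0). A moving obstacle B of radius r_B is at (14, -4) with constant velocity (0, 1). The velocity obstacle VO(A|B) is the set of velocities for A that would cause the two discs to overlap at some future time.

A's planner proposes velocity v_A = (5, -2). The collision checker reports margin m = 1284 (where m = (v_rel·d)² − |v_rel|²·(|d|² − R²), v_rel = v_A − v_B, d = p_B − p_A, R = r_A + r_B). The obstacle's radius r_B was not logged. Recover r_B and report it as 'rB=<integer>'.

m = 1284
d = (22, -4);  v_rel = (5, -3),  |v_rel|² = 34
v_rel×d = (5)·(-4) − (-3)·(22) = 46
since m = R²·34 − 46²:  R² = (2116 + 1284) / 34 = 100
R = √100 = 10  ⇒  r_B = 10 − 3 = 7

rB=7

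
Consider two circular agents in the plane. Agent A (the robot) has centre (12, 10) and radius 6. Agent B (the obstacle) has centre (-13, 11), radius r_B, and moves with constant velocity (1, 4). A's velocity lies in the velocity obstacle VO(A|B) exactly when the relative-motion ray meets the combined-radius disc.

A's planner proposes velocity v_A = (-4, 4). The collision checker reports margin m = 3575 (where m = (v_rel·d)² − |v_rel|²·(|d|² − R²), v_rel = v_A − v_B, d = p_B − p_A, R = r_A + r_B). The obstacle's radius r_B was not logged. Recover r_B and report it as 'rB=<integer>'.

m = 3575
d = (-25, 1);  v_rel = (-5, 0),  |v_rel|² = 25
v_rel×d = (-5)·(1) − (0)·(-25) = -5
since m = R²·25 − (-5)²:  R² = (25 + 3575) / 25 = 144
R = √144 = 12  ⇒  r_B = 12 − 6 = 6

rB=6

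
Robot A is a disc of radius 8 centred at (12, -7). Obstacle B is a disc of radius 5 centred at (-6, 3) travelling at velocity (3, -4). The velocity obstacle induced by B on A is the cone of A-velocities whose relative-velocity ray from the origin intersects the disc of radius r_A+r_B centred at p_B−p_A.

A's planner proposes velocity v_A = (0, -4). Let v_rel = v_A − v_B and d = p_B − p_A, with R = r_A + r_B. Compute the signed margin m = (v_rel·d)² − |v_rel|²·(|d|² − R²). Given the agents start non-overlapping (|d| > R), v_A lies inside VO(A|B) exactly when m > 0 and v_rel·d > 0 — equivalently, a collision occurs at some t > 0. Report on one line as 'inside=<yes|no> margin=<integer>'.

d = (-18, 10),  |d|² = 424;  R = 8+5 = 13,  c = 424−13² = 255
v_rel = (-3, 0),  |v_rel|² = 9;  v_rel·d = (-3)·(-18) + (0)·(10) = 54
9·t² − 108·t + 255 = 0  ⇒  m = 54² − 9·255 = 621
m = 621 > 0,  v_rel·d = 54 > 0  ⇒  inside

inside=yes margin=621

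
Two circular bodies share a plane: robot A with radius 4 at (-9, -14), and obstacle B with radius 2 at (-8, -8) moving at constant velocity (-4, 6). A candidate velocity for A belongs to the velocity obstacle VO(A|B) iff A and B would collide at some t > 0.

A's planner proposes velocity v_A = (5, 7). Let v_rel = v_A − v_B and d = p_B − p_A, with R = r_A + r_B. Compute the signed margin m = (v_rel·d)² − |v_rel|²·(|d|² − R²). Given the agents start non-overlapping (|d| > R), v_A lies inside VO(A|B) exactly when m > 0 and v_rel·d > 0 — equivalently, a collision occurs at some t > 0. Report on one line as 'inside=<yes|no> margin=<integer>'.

d = (1, 6),  |d|² = 37;  R = 4+2 = 6,  c = 37−6² = 1
v_rel = (9, 1),  |v_rel|² = 82;  v_rel·d = (9)·(1) + (1)·(6) = 15
82·t² − 30·t + 1 = 0  ⇒  m = 15² − 82·1 = 143
m = 143 > 0,  v_rel·d = 15 > 0  ⇒  inside

inside=yes margin=143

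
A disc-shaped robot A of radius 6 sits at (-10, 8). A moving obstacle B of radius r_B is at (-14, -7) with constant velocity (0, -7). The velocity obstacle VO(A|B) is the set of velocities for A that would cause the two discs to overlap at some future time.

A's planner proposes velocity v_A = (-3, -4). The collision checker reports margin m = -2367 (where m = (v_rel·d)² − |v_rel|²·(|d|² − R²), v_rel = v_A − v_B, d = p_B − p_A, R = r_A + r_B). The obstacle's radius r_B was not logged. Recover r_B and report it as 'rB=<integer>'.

m = -2367
d = (-4, -15);  v_rel = (-3, 3),  |v_rel|² = 18
v_rel×d = (-3)·(-15) − (3)·(-4) = 57
since m = R²·18 − 57²:  R² = (3249 + -2367) / 18 = 49
R = √49 = 7  ⇒  r_B = 7 − 6 = 1

rB=1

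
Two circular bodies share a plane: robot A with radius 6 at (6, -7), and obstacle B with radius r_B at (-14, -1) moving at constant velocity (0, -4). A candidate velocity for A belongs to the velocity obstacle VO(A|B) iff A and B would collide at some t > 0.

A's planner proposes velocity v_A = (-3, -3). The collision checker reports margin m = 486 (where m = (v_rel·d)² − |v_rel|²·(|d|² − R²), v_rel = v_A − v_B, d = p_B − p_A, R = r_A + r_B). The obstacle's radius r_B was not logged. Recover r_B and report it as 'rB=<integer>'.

m = 486
d = (-20, 6);  v_rel = (-3, 1),  |v_rel|² = 10
v_rel×d = (-3)·(6) − (1)·(-20) = 2
since m = R²·10 − 2²:  R² = (4 + 486) / 10 = 49
R = √49 = 7  ⇒  r_B = 7 − 6 = 1

rB=1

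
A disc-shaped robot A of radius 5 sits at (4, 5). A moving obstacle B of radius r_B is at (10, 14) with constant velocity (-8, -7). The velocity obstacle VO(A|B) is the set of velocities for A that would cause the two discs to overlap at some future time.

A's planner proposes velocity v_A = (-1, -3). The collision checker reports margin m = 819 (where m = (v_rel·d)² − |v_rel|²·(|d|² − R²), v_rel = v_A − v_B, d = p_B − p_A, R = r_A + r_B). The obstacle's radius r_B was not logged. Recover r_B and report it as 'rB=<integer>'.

m = 819
d = (6, 9);  v_rel = (7, 4),  |v_rel|² = 65
v_rel×d = (7)·(9) − (4)·(6) = 39
since m = R²·65 − 39²:  R² = (1521 + 819) / 65 = 36
R = √36 = 6  ⇒  r_B = 6 − 5 = 1

rB=1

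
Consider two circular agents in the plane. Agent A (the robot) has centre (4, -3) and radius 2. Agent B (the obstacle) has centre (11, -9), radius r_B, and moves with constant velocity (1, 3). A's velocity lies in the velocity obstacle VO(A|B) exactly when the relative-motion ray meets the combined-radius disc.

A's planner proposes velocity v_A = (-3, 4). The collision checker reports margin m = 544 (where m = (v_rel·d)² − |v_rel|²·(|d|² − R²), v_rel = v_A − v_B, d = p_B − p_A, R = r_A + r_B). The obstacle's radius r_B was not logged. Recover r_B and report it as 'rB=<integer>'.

m = 544
d = (7, -6);  v_rel = (-4, 1),  |v_rel|² = 17
v_rel×d = (-4)·(-6) − (1)·(7) = 17
since m = R²·17 − 17²:  R² = (289 + 544) / 17 = 49
R = √49 = 7  ⇒  r_B = 7 − 2 = 5

rB=5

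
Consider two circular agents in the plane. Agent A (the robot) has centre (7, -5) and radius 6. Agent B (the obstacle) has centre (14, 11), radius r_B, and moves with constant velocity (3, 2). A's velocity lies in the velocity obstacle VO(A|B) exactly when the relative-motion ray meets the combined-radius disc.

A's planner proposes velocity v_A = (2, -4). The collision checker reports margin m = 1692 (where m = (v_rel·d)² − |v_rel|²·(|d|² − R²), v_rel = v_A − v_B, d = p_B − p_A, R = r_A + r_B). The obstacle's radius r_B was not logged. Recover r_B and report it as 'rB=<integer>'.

m = 1692
d = (7, 16);  v_rel = (-1, -6),  |v_rel|² = 37
v_rel×d = (-1)·(16) − (-6)·(7) = 26
since m = R²·37 − 26²:  R² = (676 + 1692) / 37 = 64
R = √64 = 8  ⇒  r_B = 8 − 6 = 2

rB=2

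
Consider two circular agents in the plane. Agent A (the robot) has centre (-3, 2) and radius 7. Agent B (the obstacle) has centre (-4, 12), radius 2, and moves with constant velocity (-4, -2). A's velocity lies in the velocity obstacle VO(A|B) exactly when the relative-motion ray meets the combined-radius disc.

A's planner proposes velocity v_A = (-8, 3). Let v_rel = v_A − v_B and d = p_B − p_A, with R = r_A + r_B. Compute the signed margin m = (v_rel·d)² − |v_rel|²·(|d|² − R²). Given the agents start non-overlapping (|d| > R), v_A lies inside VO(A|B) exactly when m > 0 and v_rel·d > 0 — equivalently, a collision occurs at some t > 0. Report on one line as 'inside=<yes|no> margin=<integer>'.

d = (-1, 10),  |d|² = 101;  R = 7+2 = 9,  c = 101−9² = 20
v_rel = (-4, 5),  |v_rel|² = 41;  v_rel·d = (-4)·(-1) + (5)·(10) = 54
41·t² − 108·t + 20 = 0  ⇒  m = 54² − 41·20 = 2096
m = 2096 > 0,  v_rel·d = 54 > 0  ⇒  inside

inside=yes margin=2096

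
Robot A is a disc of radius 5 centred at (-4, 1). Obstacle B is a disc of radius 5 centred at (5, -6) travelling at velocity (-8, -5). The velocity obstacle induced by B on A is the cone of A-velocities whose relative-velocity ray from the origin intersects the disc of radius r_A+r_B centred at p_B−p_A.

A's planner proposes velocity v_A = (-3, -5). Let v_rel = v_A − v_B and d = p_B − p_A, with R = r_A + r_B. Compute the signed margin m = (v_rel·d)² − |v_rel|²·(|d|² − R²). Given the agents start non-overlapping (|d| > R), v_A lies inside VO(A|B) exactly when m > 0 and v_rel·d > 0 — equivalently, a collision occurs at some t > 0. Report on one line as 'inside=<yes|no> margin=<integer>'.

d = (9, -7),  |d|² = 130;  R = 5+5 = 10,  c = 130−10² = 30
v_rel = (5, 0),  |v_rel|² = 25;  v_rel·d = (5)·(9) + (0)·(-7) = 45
25·t² − 90·t + 30 = 0  ⇒  m = 45² − 25·30 = 1275
m = 1275 > 0,  v_rel·d = 45 > 0  ⇒  inside

inside=yes margin=1275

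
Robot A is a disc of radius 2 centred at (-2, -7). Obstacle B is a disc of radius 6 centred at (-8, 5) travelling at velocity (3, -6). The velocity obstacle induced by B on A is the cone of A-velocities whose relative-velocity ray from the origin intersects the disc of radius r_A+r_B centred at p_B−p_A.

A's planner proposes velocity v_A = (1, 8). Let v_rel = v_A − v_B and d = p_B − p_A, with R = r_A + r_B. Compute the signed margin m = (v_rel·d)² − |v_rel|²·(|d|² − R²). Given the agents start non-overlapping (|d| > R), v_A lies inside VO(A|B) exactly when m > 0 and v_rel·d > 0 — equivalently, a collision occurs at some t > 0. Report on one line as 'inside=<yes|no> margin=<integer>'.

d = (-6, 12),  |d|² = 180;  R = 2+6 = 8,  c = 180−8² = 116
v_rel = (-2, 14),  |v_rel|² = 200;  v_rel·d = (-2)·(-6) + (14)·(12) = 180
200·t² − 360·t + 116 = 0  ⇒  m = 180² − 200·116 = 9200
m = 9200 > 0,  v_rel·d = 180 > 0  ⇒  inside

inside=yes margin=9200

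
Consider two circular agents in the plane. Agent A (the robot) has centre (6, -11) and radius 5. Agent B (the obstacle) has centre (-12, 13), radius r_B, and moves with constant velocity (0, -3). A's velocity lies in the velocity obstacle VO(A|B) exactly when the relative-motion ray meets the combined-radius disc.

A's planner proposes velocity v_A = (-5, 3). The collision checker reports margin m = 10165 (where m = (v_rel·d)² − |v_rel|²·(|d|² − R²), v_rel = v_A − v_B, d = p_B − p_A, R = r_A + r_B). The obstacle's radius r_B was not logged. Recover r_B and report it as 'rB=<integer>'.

m = 10165
d = (-18, 24);  v_rel = (-5, 6),  |v_rel|² = 61
v_rel×d = (-5)·(24) − (6)·(-18) = -12
since m = R²·61 − (-12)²:  R² = (144 + 10165) / 61 = 169
R = √169 = 13  ⇒  r_B = 13 − 5 = 8

rB=8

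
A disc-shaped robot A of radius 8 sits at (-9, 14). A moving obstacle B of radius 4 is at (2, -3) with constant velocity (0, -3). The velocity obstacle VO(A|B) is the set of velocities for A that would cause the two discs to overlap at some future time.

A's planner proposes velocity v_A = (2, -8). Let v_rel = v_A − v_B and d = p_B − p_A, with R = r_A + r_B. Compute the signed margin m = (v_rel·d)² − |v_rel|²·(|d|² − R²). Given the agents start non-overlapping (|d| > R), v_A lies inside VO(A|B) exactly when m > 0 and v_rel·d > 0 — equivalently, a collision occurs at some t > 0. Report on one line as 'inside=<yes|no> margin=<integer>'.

d = (11, -17),  |d|² = 410;  R = 8+4 = 12,  c = 410−12² = 266
v_rel = (2, -5),  |v_rel|² = 29;  v_rel·d = (2)·(11) + (-5)·(-17) = 107
29·t² − 214·t + 266 = 0  ⇒  m = 107² − 29·266 = 3735
m = 3735 > 0,  v_rel·d = 107 > 0  ⇒  inside

inside=yes margin=3735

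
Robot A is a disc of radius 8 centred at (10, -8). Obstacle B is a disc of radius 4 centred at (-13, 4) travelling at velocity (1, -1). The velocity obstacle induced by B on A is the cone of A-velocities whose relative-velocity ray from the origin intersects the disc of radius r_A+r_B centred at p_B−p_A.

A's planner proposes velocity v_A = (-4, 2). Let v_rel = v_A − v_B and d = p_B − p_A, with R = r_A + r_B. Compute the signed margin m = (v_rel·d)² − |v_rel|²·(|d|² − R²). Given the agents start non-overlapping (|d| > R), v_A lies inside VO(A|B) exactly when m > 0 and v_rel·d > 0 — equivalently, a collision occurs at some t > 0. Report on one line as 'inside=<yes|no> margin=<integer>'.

d = (-23, 12),  |d|² = 673;  R = 8+4 = 12,  c = 673−12² = 529
v_rel = (-5, 3),  |v_rel|² = 34;  v_rel·d = (-5)·(-23) + (3)·(12) = 151
34·t² − 302·t + 529 = 0  ⇒  m = 151² − 34·529 = 4815
m = 4815 > 0,  v_rel·d = 151 > 0  ⇒  inside

inside=yes margin=4815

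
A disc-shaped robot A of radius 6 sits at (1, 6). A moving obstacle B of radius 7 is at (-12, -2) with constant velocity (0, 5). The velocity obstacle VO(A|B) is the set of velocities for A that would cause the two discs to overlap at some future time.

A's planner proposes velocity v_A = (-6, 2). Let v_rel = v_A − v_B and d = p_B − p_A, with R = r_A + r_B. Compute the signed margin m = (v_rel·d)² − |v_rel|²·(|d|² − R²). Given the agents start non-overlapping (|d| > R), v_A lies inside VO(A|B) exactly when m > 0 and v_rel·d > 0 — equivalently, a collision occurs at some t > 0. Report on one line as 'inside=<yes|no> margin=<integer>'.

d = (-13, -8),  |d|² = 233;  R = 6+7 = 13,  c = 233−13² = 64
v_rel = (-6, -3),  |v_rel|² = 45;  v_rel·d = (-6)·(-13) + (-3)·(-8) = 102
45·t² − 204·t + 64 = 0  ⇒  m = 102² − 45·64 = 7524
m = 7524 > 0,  v_rel·d = 102 > 0  ⇒  inside

inside=yes margin=7524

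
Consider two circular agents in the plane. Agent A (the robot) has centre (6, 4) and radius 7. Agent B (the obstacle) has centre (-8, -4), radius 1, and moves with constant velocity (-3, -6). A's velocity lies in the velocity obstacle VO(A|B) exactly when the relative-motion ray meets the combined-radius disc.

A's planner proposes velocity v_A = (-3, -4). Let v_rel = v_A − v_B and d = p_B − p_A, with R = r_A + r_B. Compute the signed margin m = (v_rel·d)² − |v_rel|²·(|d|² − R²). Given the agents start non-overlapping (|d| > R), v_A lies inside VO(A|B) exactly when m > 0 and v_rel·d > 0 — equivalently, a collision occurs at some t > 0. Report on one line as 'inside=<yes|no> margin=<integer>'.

d = (-14, -8),  |d|² = 260;  R = 7+1 = 8,  c = 260−8² = 196
v_rel = (0, 2),  |v_rel|² = 4;  v_rel·d = (0)·(-14) + (2)·(-8) = -16
4·t² + 32·t + 196 = 0  ⇒  m = (-16)² − 4·196 = -528
m = -528 < 0,  v_rel·d = -16 < 0  ⇒  outside

inside=no margin=-528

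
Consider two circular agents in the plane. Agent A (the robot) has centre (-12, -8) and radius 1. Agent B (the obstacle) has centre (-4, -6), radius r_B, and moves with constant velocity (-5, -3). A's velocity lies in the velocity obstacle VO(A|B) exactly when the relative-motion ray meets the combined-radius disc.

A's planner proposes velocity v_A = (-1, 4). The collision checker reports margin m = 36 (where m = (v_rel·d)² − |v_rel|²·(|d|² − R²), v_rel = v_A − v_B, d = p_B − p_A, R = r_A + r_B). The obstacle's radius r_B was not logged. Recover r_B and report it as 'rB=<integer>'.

m = 36
d = (8, 2);  v_rel = (4, 7),  |v_rel|² = 65
v_rel×d = (4)·(2) − (7)·(8) = -48
since m = R²·65 − (-48)²:  R² = (2304 + 36) / 65 = 36
R = √36 = 6  ⇒  r_B = 6 − 1 = 5

rB=5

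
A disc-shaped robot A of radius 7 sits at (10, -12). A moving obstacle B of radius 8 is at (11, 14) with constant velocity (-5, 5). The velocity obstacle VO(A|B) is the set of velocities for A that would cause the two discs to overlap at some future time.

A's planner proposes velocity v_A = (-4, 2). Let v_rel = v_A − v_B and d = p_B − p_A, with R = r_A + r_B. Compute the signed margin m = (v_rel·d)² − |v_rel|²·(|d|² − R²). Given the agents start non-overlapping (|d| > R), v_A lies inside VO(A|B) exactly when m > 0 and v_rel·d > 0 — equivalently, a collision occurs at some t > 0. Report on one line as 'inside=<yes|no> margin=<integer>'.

d = (1, 26),  |d|² = 677;  R = 7+8 = 15,  c = 677−15² = 452
v_rel = (1, -3),  |v_rel|² = 10;  v_rel·d = (1)·(1) + (-3)·(26) = -77
10·t² + 154·t + 452 = 0  ⇒  m = (-77)² − 10·452 = 1409
m = 1409 > 0,  v_rel·d = -77 < 0  ⇒  outside

inside=no margin=1409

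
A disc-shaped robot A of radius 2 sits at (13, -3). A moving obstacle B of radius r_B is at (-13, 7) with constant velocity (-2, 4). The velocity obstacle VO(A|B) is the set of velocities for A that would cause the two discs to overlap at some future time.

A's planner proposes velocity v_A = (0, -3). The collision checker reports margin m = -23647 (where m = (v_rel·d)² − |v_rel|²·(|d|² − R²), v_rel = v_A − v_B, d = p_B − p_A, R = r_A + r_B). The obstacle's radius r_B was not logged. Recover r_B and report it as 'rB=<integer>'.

m = -23647
d = (-26, 10);  v_rel = (2, -7),  |v_rel|² = 53
v_rel×d = (2)·(10) − (-7)·(-26) = -162
since m = R²·53 − (-162)²:  R² = (26244 + -23647) / 53 = 49
R = √49 = 7  ⇒  r_B = 7 − 2 = 5

rB=5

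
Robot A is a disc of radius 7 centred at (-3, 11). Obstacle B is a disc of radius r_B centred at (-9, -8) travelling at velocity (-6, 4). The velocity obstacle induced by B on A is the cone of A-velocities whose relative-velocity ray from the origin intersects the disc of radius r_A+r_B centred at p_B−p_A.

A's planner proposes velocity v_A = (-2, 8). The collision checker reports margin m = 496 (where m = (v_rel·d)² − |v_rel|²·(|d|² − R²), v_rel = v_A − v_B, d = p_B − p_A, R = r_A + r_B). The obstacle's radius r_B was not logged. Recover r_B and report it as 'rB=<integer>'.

m = 496
d = (-6, -19);  v_rel = (4, 4),  |v_rel|² = 32
v_rel×d = (4)·(-19) − (4)·(-6) = -52
since m = R²·32 − (-52)²:  R² = (2704 + 496) / 32 = 100
R = √100 = 10  ⇒  r_B = 10 − 7 = 3

rB=3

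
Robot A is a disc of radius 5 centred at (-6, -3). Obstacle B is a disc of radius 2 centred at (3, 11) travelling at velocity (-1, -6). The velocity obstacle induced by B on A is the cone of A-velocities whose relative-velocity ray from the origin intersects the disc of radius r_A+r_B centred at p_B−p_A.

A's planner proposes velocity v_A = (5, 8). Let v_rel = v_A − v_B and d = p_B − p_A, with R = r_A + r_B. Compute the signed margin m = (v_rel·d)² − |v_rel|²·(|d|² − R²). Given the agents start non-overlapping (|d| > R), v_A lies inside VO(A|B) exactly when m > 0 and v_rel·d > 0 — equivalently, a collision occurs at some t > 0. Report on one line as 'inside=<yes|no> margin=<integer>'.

d = (9, 14),  |d|² = 277;  R = 5+2 = 7,  c = 277−7² = 228
v_rel = (6, 14),  |v_rel|² = 232;  v_rel·d = (6)·(9) + (14)·(14) = 250
232·t² − 500·t + 228 = 0  ⇒  m = 250² − 232·228 = 9604
m = 9604 > 0,  v_rel·d = 250 > 0  ⇒  inside

inside=yes margin=9604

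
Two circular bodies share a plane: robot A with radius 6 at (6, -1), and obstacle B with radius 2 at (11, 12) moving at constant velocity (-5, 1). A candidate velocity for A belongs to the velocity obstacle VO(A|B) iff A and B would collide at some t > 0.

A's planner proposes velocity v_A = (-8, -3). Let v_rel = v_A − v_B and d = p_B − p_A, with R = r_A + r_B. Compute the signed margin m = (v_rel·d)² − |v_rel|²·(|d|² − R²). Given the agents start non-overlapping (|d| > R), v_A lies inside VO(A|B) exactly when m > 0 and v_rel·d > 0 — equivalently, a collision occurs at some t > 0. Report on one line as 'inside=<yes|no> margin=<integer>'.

d = (5, 13),  |d|² = 194;  R = 6+2 = 8,  c = 194−8² = 130
v_rel = (-3, -4),  |v_rel|² = 25;  v_rel·d = (-3)·(5) + (-4)·(13) = -67
25·t² + 134·t + 130 = 0  ⇒  m = (-67)² − 25·130 = 1239
m = 1239 > 0,  v_rel·d = -67 < 0  ⇒  outside

inside=no margin=1239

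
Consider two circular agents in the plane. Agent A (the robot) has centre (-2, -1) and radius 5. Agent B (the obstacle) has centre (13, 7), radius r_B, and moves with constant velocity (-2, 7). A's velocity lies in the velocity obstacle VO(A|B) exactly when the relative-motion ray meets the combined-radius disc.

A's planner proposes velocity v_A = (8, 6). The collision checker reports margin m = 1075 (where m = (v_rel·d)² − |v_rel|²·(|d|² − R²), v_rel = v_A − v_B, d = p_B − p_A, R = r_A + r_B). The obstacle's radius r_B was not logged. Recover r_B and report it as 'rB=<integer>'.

m = 1075
d = (15, 8);  v_rel = (10, -1),  |v_rel|² = 101
v_rel×d = (10)·(8) − (-1)·(15) = 95
since m = R²·101 − 95²:  R² = (9025 + 1075) / 101 = 100
R = √100 = 10  ⇒  r_B = 10 − 5 = 5

rB=5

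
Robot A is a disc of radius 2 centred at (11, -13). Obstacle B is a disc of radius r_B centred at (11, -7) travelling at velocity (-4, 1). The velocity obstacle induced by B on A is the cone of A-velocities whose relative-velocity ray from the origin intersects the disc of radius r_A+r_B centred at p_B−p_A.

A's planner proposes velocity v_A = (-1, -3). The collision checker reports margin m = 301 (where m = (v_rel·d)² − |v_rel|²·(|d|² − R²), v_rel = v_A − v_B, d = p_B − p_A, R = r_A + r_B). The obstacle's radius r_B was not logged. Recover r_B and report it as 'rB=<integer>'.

m = 301
d = (0, 6);  v_rel = (3, -4),  |v_rel|² = 25
v_rel×d = (3)·(6) − (-4)·(0) = 18
since m = R²·25 − 18²:  R² = (324 + 301) / 25 = 25
R = √25 = 5  ⇒  r_B = 5 − 2 = 3

rB=3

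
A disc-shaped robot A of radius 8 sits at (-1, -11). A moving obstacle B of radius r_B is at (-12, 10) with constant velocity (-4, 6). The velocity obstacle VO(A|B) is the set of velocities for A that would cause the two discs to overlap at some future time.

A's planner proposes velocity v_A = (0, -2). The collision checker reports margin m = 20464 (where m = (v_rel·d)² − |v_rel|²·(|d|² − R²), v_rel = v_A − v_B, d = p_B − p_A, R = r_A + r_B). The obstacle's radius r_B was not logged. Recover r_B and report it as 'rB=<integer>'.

m = 20464
d = (-11, 21);  v_rel = (4, -8),  |v_rel|² = 80
v_rel×d = (4)·(21) − (-8)·(-11) = -4
since m = R²·80 − (-4)²:  R² = (16 + 20464) / 80 = 256
R = √256 = 16  ⇒  r_B = 16 − 8 = 8

rB=8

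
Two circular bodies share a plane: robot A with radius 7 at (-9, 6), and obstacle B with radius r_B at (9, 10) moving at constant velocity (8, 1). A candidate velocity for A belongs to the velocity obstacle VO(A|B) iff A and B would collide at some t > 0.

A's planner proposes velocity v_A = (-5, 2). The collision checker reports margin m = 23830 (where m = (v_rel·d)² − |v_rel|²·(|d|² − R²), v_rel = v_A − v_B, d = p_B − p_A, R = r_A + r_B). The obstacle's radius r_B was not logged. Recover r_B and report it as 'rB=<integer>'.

m = 23830
d = (18, 4);  v_rel = (-13, 1),  |v_rel|² = 170
v_rel×d = (-13)·(4) − (1)·(18) = -70
since m = R²·170 − (-70)²:  R² = (4900 + 23830) / 170 = 169
R = √169 = 13  ⇒  r_B = 13 − 7 = 6

rB=6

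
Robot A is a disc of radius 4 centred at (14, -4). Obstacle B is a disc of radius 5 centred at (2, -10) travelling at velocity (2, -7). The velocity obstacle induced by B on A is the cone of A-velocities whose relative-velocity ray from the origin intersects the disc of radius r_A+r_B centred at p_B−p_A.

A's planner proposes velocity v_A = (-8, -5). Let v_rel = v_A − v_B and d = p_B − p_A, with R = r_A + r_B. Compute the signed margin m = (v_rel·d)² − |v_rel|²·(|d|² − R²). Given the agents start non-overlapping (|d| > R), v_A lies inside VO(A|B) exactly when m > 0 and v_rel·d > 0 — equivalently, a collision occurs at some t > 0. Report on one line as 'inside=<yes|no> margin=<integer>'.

d = (-12, -6),  |d|² = 180;  R = 4+5 = 9,  c = 180−9² = 99
v_rel = (-10, 2),  |v_rel|² = 104;  v_rel·d = (-10)·(-12) + (2)·(-6) = 108
104·t² − 216·t + 99 = 0  ⇒  m = 108² − 104·99 = 1368
m = 1368 > 0,  v_rel·d = 108 > 0  ⇒  inside

inside=yes margin=1368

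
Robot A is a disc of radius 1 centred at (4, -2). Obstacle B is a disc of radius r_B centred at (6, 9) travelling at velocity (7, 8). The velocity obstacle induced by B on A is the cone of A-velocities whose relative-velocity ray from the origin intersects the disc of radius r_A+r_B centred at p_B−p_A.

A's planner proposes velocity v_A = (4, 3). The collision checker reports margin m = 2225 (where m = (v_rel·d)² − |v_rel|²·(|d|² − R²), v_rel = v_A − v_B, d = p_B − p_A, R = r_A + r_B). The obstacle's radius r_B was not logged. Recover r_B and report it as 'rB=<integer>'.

m = 2225
d = (2, 11);  v_rel = (-3, -5),  |v_rel|² = 34
v_rel×d = (-3)·(11) − (-5)·(2) = -23
since m = R²·34 − (-23)²:  R² = (529 + 2225) / 34 = 81
R = √81 = 9  ⇒  r_B = 9 − 1 = 8

rB=8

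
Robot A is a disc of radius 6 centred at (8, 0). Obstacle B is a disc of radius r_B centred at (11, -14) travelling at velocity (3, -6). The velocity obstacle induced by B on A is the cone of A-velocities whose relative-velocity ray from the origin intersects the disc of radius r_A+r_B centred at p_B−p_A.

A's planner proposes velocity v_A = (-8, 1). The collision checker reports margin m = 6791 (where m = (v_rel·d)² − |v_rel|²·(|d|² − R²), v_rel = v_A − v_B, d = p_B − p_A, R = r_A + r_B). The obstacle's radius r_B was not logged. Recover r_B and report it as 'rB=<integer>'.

m = 6791
d = (3, -14);  v_rel = (-11, 7),  |v_rel|² = 170
v_rel×d = (-11)·(-14) − (7)·(3) = 133
since m = R²·170 − 133²:  R² = (17689 + 6791) / 170 = 144
R = √144 = 12  ⇒  r_B = 12 − 6 = 6

rB=6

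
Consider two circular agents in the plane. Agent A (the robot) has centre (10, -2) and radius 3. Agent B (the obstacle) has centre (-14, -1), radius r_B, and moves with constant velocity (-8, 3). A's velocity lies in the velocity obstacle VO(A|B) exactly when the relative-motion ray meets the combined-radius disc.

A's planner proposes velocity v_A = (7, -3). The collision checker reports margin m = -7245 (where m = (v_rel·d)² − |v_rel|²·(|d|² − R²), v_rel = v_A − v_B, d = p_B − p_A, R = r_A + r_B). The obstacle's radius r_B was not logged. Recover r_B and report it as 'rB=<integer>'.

m = -7245
d = (-24, 1);  v_rel = (15, -6),  |v_rel|² = 261
v_rel×d = (15)·(1) − (-6)·(-24) = -129
since m = R²·261 − (-129)²:  R² = (16641 + -7245) / 261 = 36
R = √36 = 6  ⇒  r_B = 6 − 3 = 3

rB=3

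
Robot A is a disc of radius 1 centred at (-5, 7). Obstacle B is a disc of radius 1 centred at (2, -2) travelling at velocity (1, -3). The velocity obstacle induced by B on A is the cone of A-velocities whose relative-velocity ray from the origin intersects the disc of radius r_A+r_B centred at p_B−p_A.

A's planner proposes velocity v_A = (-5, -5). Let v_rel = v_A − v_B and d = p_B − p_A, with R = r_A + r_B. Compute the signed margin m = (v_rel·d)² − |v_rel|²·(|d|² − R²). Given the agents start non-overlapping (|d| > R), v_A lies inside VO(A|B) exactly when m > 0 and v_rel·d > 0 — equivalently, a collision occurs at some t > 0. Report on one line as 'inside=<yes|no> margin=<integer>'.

d = (7, -9),  |d|² = 130;  R = 1+1 = 2,  c = 130−2² = 126
v_rel = (-6, -2),  |v_rel|² = 40;  v_rel·d = (-6)·(7) + (-2)·(-9) = -24
40·t² + 48·t + 126 = 0  ⇒  m = (-24)² − 40·126 = -4464
m = -4464 < 0,  v_rel·d = -24 < 0  ⇒  outside

inside=no margin=-4464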